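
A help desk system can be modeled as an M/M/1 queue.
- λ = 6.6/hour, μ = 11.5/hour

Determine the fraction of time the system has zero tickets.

ρ = λ/μ = 6.6/11.5 = 0.5739
P(0) = 1 - ρ = 1 - 0.5739 = 0.4261
The server is idle 42.61% of the time.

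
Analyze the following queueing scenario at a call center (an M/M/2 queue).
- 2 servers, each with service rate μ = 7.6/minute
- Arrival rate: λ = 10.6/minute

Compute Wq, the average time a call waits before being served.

Traffic intensity: ρ = λ/(cμ) = 10.6/(2×7.6) = 0.6974
Since ρ = 0.6974 < 1, system is stable.
Offered load a = λ/μ = cρ = 10.6/7.6 = 1.3947
P₀ = [ Σₙ₌₀^1 aⁿ/n! + a^2/(2!(1-ρ)) ]⁻¹
Σ = a^0/0! + a^1/1! = 1.0000 + 1.3947 = 2.3947
a^2/(2!(1-ρ)) = 1.9453/(2 × 0.30263) = 3.2140
P₀ = 1/(2.3947 + 3.2140) = 0.1783
Lq = P₀·a^2·ρ / (2!(1-ρ)²) = 0.1783 × 1.9453 × 0.6974 / (2 × 0.09159) = 1.3205
Wq = Lq/λ = 1.3205/10.6 = 0.1246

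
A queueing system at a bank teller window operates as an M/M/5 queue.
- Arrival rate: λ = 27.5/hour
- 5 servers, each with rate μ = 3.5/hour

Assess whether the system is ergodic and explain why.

Stability requires ρ = λ/(cμ) < 1
ρ = 27.5/(5 × 3.5) = 27.5/17.50 = 1.5714
Since 1.5714 ≥ 1, the system is UNSTABLE.
Need c > λ/μ = 27.5/3.5 = 7.86.
Minimum servers needed: c = 8.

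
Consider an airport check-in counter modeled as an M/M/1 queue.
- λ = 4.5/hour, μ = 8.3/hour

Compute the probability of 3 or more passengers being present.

ρ = λ/μ = 4.5/8.3 = 0.5422
P(N ≥ n) = ρⁿ
P(N ≥ 3) = 0.5422^3
P(N ≥ 3) = 0.1594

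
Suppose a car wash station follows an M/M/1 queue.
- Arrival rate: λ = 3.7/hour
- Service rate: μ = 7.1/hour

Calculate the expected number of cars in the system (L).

ρ = λ/μ = 3.7/7.1 = 0.5211
For M/M/1: L = λ/(μ-λ)
L = 3.7/(7.1-3.7) = 3.7/3.40
L = 1.0882 cars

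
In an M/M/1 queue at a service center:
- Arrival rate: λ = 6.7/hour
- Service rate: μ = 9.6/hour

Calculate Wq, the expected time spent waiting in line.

First, compute utilization: ρ = λ/μ = 6.7/9.6 = 0.6979
For M/M/1: Wq = λ/(μ(μ-λ))
Wq = 6.7/(9.6 × (9.6-6.7))
Wq = 6.7/(9.6 × 2.90)
Wq = 0.2407 hours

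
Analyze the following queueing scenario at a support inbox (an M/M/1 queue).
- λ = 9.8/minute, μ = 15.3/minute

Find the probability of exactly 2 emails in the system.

ρ = λ/μ = 9.8/15.3 = 0.6405
P(n) = (1-ρ)ρⁿ
P(2) = (1-0.6405) × 0.6405^2
P(2) = 0.3595 × 0.4102
P(2) = 0.1475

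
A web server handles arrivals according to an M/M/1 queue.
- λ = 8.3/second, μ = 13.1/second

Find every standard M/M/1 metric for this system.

Step 1: ρ = λ/μ = 8.3/13.1 = 0.6336
Step 2: L = λ/(μ-λ) = 8.3/4.80 = 1.7292
Step 3: Lq = λ²/(μ(μ-λ)) = 68.89/(13.1×4.80) = 1.0956
Step 4: W = 1/(μ-λ) = 1/4.80 = 0.208333
Step 5: Wq = λ/(μ(μ-λ)) = 8.3/(13.1×4.80) = 0.1320
Step 6: P(0) = 1-ρ = 0.3664
Verify: L = λW = 8.3×0.208333 = 1.7292 ✔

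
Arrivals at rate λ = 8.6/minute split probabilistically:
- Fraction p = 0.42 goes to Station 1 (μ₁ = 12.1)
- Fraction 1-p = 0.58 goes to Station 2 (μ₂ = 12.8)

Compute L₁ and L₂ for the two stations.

Effective rates: λ₁ = 8.6×0.42 = 3.612, λ₂ = 8.6×0.58 = 4.988
Station 1: ρ₁ = 3.612/12.1 = 0.2985, L₁ = ρ₁/(1-ρ₁) = 0.2985/(1-0.2985) = 0.4255
Station 2: ρ₂ = 4.988/12.8 = 0.3897, L₂ = ρ₂/(1-ρ₂) = 0.3897/(1-0.3897) = 0.6385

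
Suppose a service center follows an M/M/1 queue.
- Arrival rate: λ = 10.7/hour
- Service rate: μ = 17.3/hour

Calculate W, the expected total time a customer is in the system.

First, compute utilization: ρ = λ/μ = 10.7/17.3 = 0.6185
For M/M/1: W = 1/(μ-λ)
W = 1/(17.3-10.7) = 1/6.60
W = 0.1515 hours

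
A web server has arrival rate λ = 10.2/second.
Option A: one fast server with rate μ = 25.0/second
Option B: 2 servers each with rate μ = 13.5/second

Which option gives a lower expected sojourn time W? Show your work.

Option A: single server μ = 25.0 (M/M/1)
  ρ_A = 10.2/25.0 = 0.4080
  W_A = 1/(μ-λ) = 1/(25.0-10.2) = 1/14.80 = 0.06757

Option B: 2 servers μ = 13.5 (M/M/2)
  ρ_B = λ/(cμ) = 10.2/(2×13.5) = 0.3778
  Offered load a = λ/μ = cρ = 10.2/13.5 = 0.7556
  P₀ = [ Σₙ₌₀^1 aⁿ/n! + a^2/(2!(1-ρ)) ]⁻¹
  Σ = a^0/0! + a^1/1! = 1.0000 + 0.7556 = 1.7556
  a^2/(2!(1-ρ)) = 0.57086/(2 × 0.62222) = 0.4587
  P₀ = 1/(1.7556 + 0.4587) = 0.4516
  Lq = P₀·a^2·ρ / (2!(1-ρ)²) = 0.4516 × 0.5709 × 0.3778 / (2 × 0.3872) = 0.1258
  Wq_B = Lq/λ = 0.125781/10.2 = 0.0123315
  W_B = Wq_B + 1/μ = 0.0123315 + 0.0740741 = 0.08641

Since W_A = 0.06757 < W_B = 0.08641, Option A (single fast server) has the shorter time in system.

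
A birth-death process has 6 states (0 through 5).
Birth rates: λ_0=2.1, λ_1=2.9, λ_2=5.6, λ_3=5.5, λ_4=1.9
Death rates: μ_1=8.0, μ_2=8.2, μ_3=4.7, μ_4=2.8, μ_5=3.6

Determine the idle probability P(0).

Ratios P(n)/P(0) = (λ₀···λₙ₋₁)/(μ₁···μₙ):
P(1)/P(0) = (2.1)/(8.0) = 0.2625
P(2)/P(0) = (2.1×2.9)/(8.0×8.2) = 0.09284
P(3)/P(0) = (2.1×2.9×5.6)/(8.0×8.2×4.7) = 0.1106
P(4)/P(0) = (2.1×2.9×5.6×5.5)/(8.0×8.2×4.7×2.8) = 0.2173
P(5)/P(0) = (2.1×2.9×5.6×5.5×1.9)/(8.0×8.2×4.7×2.8×3.6) = 0.1147

Normalization: ∑ P(n) = 1
P(0) × (1.0000 + 0.2625 + 0.09284 + 0.1106 + 0.2173 + 0.1147) = 1
P(0) × 1.7979 = 1
P(0) = 1/1.7979 = 0.5562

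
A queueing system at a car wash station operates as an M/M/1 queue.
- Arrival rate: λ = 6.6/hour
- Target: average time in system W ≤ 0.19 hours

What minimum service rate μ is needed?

For M/M/1: W = 1/(μ-λ)
Need W ≤ 0.19, so 1/(μ-λ) ≤ 0.19
μ - λ ≥ 1/0.19 = 5.2632
μ ≥ 6.6 + 5.2632 = 11.8632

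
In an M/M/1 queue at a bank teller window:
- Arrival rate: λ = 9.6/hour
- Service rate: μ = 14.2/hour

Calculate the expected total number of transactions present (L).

ρ = λ/μ = 9.6/14.2 = 0.6761
For M/M/1: L = λ/(μ-λ)
L = 9.6/(14.2-9.6) = 9.6/4.60
L = 2.0870 transactions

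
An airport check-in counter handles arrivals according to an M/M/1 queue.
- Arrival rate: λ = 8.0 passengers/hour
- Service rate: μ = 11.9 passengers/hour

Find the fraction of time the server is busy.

Server utilization: ρ = λ/μ
ρ = 8.0/11.9 = 0.6723
The server is busy 67.23% of the time.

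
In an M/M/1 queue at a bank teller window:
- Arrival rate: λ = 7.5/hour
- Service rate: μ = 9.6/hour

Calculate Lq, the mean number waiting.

ρ = λ/μ = 7.5/9.6 = 0.7812
For M/M/1: Lq = λ²/(μ(μ-λ))
Lq = 56.25/(9.6 × 2.10)
Lq = 2.7902 transactions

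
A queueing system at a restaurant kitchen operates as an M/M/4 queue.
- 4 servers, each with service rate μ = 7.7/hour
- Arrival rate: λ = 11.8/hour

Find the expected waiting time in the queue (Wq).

Traffic intensity: ρ = λ/(cμ) = 11.8/(4×7.7) = 0.3831
Since ρ = 0.3831 < 1, system is stable.
Offered load a = λ/μ = cρ = 11.8/7.7 = 1.5325
P₀ = [ Σₙ₌₀^3 aⁿ/n! + a^4/(4!(1-ρ)) ]⁻¹
Σ = a^0/0! + a^1/1! + a^2/2! + a^3/3! = 1.0000 + 1.5325 + 1.1742 + 0.5998 = 4.3065
a^4/(4!(1-ρ)) = 5.5152/(24 × 0.6169) = 0.3725
P₀ = 1/(4.3065 + 0.3725) = 0.2137
Lq = P₀·a^4·ρ / (4!(1-ρ)²) = 0.21372 × 5.5152 × 0.38312 / (24 × 0.38054) = 0.04945
Wq = Lq/λ = 0.049445/11.8 = 0.004190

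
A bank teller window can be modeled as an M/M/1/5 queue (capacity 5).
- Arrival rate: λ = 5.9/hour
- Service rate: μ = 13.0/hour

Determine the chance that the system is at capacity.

ρ = λ/μ = 5.9/13.0 = 0.45385
P₀ = (1-ρ)/(1-ρ^(K+1)) = (1-0.45385)/(1-0.45385^6) = 0.5462/0.9913 = 0.5510
P_K = P₀×ρ^K = 0.5510 × 0.45385^5 = 0.5510 × 0.01926 = 0.01061
Blocking probability = 1.06%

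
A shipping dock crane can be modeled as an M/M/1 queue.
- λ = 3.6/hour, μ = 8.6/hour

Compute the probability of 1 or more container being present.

ρ = λ/μ = 3.6/8.6 = 0.4186
P(N ≥ n) = ρⁿ
P(N ≥ 1) = 0.4186^1
P(N ≥ 1) = 0.4186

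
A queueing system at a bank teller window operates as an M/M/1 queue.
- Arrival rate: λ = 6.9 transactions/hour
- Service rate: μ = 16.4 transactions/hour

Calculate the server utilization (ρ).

Server utilization: ρ = λ/μ
ρ = 6.9/16.4 = 0.4207
The server is busy 42.07% of the time.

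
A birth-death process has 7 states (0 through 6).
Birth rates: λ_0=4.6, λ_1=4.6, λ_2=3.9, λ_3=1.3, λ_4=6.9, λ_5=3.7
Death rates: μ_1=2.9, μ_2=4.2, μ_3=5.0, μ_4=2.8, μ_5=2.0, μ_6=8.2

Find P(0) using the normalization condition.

Ratios P(n)/P(0) = (λ₀···λₙ₋₁)/(μ₁···μₙ):
P(1)/P(0) = (4.6)/(2.9) = 1.5862
P(2)/P(0) = (4.6×4.6)/(2.9×4.2) = 1.7373
P(3)/P(0) = (4.6×4.6×3.9)/(2.9×4.2×5.0) = 1.3551
P(4)/P(0) = (4.6×4.6×3.9×1.3)/(2.9×4.2×5.0×2.8) = 0.6291
P(5)/P(0) = (4.6×4.6×3.9×1.3×6.9)/(2.9×4.2×5.0×2.8×2.0) = 2.1705
P(6)/P(0) = (4.6×4.6×3.9×1.3×6.9×3.7)/(2.9×4.2×5.0×2.8×2.0×8.2) = 0.9794

Normalization: ∑ P(n) = 1
P(0) × (1.0000 + 1.5862 + 1.7373 + 1.3551 + 0.6291 + 2.1705 + 0.9794) = 1
P(0) × 9.4576 = 1
P(0) = 1/9.4576 = 0.1057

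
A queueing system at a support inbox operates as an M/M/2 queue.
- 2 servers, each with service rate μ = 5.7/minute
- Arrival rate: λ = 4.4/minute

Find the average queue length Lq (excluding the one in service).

Traffic intensity: ρ = λ/(cμ) = 4.4/(2×5.7) = 0.3860
Since ρ = 0.3860 < 1, system is stable.
Offered load a = λ/μ = cρ = 4.4/5.7 = 0.7719
P₀ = [ Σₙ₌₀^1 aⁿ/n! + a^2/(2!(1-ρ)) ]⁻¹
Σ = a^0/0! + a^1/1! = 1.0000 + 0.7719 = 1.7719
a^2/(2!(1-ρ)) = 0.59588/(2 × 0.61404) = 0.4852
P₀ = 1/(1.7719 + 0.4852) = 0.4430
Lq = P₀·a^2·ρ / (2!(1-ρ)²) = 0.4430 × 0.5959 × 0.3860 / (2 × 0.3770) = 0.1351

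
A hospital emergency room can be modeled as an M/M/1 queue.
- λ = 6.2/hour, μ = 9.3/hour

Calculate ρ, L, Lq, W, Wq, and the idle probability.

Step 1: ρ = λ/μ = 6.2/9.3 = 0.6667
Step 2: L = λ/(μ-λ) = 6.2/3.10 = 2.0000
Step 3: Lq = λ²/(μ(μ-λ)) = 38.44/(9.3×3.10) = 1.3333
Step 4: W = 1/(μ-λ) = 1/3.10 = 0.32258
Step 5: Wq = λ/(μ(μ-λ)) = 6.2/(9.3×3.10) = 0.2151
Step 6: P(0) = 1-ρ = 0.3333
Verify: L = λW = 6.2×0.32258 = 2.0000 ✔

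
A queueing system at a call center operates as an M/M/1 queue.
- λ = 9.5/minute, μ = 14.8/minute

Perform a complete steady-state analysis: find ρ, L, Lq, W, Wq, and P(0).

Step 1: ρ = λ/μ = 9.5/14.8 = 0.6419
Step 2: L = λ/(μ-λ) = 9.5/5.30 = 1.7925
Step 3: Lq = λ²/(μ(μ-λ)) = 90.25/(14.8×5.30) = 1.1506
Step 4: W = 1/(μ-λ) = 1/5.30 = 0.18868
Step 5: Wq = λ/(μ(μ-λ)) = 9.5/(14.8×5.30) = 0.1211
Step 6: P(0) = 1-ρ = 0.3581
Verify: L = λW = 9.5×0.18868 = 1.7925 ✔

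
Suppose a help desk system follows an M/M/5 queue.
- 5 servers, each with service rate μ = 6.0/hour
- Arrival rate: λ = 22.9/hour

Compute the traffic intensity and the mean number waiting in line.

Traffic intensity: ρ = λ/(cμ) = 22.9/(5×6.0) = 0.7633
Since ρ = 0.7633 < 1, system is stable.
Offered load a = λ/μ = cρ = 22.9/6.0 = 3.8167
P₀ = [ Σₙ₌₀^4 aⁿ/n! + a^5/(5!(1-ρ)) ]⁻¹
Σ = a^0/0! + a^1/1! + a^2/2! + a^3/3! + a^4/4! = 1.00000 + 3.81667 + 7.28347 + 9.26620 + 8.84149 = 30.2078
a^5/(5!(1-ρ)) = 809.8809/(120 × 0.236667) = 28.5169
P₀ = 1/(30.2078 + 28.5169) = 0.01703
Lq = P₀·a^5·ρ / (5!(1-ρ)²) = 0.0170286 × 809.8809 × 0.763333 / (120 × 0.0560111) = 1.5662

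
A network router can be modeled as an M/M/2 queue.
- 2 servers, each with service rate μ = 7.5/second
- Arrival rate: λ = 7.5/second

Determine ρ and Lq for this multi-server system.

Traffic intensity: ρ = λ/(cμ) = 7.5/(2×7.5) = 0.5000
Since ρ = 0.5000 < 1, system is stable.
Offered load a = λ/μ = cρ = 7.5/7.5 = 1.0000
P₀ = [ Σₙ₌₀^1 aⁿ/n! + a^2/(2!(1-ρ)) ]⁻¹
Σ = a^0/0! + a^1/1! = 1.0000 + 1.0000 = 2.0000
a^2/(2!(1-ρ)) = 1.0000/(2 × 0.5000) = 1.0000
P₀ = 1/(2.0000 + 1.0000) = 0.3333
Lq = P₀·a^2·ρ / (2!(1-ρ)²) = 0.3333 × 1.0000 × 0.5000 / (2 × 0.2500) = 0.3333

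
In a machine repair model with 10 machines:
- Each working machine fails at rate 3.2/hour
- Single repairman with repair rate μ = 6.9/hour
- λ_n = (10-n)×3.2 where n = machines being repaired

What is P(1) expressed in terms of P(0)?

P(1)/P(0) = ∏_{i=0}^{1-1} λ_i/μ_{i+1}
= (10-0)×3.2/6.9
= 4.6377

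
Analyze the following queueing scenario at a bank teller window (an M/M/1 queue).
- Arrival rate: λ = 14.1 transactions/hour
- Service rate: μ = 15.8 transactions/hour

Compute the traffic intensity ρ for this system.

Server utilization: ρ = λ/μ
ρ = 14.1/15.8 = 0.8924
The server is busy 89.24% of the time.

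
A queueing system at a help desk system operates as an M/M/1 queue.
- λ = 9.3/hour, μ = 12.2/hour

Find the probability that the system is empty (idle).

ρ = λ/μ = 9.3/12.2 = 0.7623
P(0) = 1 - ρ = 1 - 0.7623 = 0.2377
The server is idle 23.77% of the time.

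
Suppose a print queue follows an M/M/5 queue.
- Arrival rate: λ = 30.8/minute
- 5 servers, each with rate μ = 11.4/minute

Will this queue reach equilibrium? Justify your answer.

Stability requires ρ = λ/(cμ) < 1
ρ = 30.8/(5 × 11.4) = 30.8/57.00 = 0.5404
Since 0.5404 < 1, the system is STABLE.
The servers are busy 54.04% of the time.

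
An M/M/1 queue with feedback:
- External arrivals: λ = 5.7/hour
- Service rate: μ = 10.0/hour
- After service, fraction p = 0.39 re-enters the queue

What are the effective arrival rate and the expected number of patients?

Effective arrival rate: λ_eff = λ/(1-p) = 5.7/(1-0.39) = 5.7/0.61 = 9.344262
ρ = λ_eff/μ = 9.344262/10.0 = 0.9344262
L = ρ/(1-ρ) = 0.9344262/(1-0.9344262) = 14.2500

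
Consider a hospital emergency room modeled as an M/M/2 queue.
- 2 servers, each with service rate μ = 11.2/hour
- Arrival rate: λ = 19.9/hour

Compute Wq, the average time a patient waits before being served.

Traffic intensity: ρ = λ/(cμ) = 19.9/(2×11.2) = 0.8884
Since ρ = 0.8884 < 1, system is stable.
Offered load a = λ/μ = cρ = 19.9/11.2 = 1.7768
P₀ = [ Σₙ₌₀^1 aⁿ/n! + a^2/(2!(1-ρ)) ]⁻¹
Σ = a^0/0! + a^1/1! = 1.0000 + 1.7768 = 2.7768
a^2/(2!(1-ρ)) = 3.15697/(2 × 0.111607) = 14.1432
P₀ = 1/(2.7768 + 14.1432) = 0.05910
Lq = P₀·a^2·ρ / (2!(1-ρ)²) = 0.0591017 × 3.15697 × 0.888393 / (2 × 0.0124562) = 6.6537
Wq = Lq/λ = 6.6537/19.9 = 0.3344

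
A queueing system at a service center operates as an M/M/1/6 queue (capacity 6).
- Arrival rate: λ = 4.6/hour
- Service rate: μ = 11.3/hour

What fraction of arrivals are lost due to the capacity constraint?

ρ = λ/μ = 4.6/11.3 = 0.40708
P₀ = (1-ρ)/(1-ρ^(K+1)) = (1-0.40708)/(1-0.40708^7) = 0.5929/0.9981 = 0.5940
P_K = P₀×ρ^K = 0.5940 × 0.40708^6 = 0.5940 × 0.004551 = 0.002703
Blocking probability = 0.27%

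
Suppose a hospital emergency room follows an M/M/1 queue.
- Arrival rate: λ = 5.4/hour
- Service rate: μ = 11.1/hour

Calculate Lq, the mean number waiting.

ρ = λ/μ = 5.4/11.1 = 0.4865
For M/M/1: Lq = λ²/(μ(μ-λ))
Lq = 29.16/(11.1 × 5.70)
Lq = 0.4609 patients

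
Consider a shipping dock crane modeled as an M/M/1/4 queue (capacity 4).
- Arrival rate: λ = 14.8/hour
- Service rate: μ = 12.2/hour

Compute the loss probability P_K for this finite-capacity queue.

ρ = λ/μ = 14.8/12.2 = 1.21311
P₀ = (1-ρ)/(1-ρ^(K+1)) = (1-1.21311)/(1-1.21311^5) = -0.2131/-1.6272 = 0.1310
P_K = P₀×ρ^K = 0.13096 × 1.21311^4 = 0.13096 × 2.1657 = 0.2836
Blocking probability = 28.36%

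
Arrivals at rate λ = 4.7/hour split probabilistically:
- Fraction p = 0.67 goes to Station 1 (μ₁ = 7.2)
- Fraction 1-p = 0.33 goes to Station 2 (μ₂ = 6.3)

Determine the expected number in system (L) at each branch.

Effective rates: λ₁ = 4.7×0.67 = 3.149, λ₂ = 4.7×0.33 = 1.551
Station 1: ρ₁ = 3.149/7.2 = 0.43736, L₁ = ρ₁/(1-ρ₁) = 0.43736/(1-0.43736) = 0.7773
Station 2: ρ₂ = 1.551/6.3 = 0.2462, L₂ = ρ₂/(1-ρ₂) = 0.2462/(1-0.2462) = 0.3266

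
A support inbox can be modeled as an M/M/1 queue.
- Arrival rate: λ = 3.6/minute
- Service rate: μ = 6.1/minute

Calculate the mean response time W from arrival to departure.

First, compute utilization: ρ = λ/μ = 3.6/6.1 = 0.5902
For M/M/1: W = 1/(μ-λ)
W = 1/(6.1-3.6) = 1/2.50
W = 0.4000 minutes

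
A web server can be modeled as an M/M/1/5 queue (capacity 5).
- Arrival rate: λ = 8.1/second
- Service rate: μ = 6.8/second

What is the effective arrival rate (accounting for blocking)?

ρ = λ/μ = 8.1/6.8 = 1.1912
P₀ = (1-ρ)/(1-ρ^(K+1)) = (1-1.1912)/(1-1.1912^6) = -0.1912/-1.8570 = 0.1030
P_K = P₀×ρ^K = 0.10296 × 1.1912^5 = 0.10296 × 2.3984 = 0.2469
λ_eff = λ(1-P_K) = 8.1 × (1 - 0.24694) = 8.1 × 0.75306 = 6.0998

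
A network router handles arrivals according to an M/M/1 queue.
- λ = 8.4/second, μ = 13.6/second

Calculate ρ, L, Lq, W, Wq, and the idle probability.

Step 1: ρ = λ/μ = 8.4/13.6 = 0.6176
Step 2: L = λ/(μ-λ) = 8.4/5.20 = 1.6154
Step 3: Lq = λ²/(μ(μ-λ)) = 70.56/(13.6×5.20) = 0.9977
Step 4: W = 1/(μ-λ) = 1/5.20 = 0.19231
Step 5: Wq = λ/(μ(μ-λ)) = 8.4/(13.6×5.20) = 0.1188
Step 6: P(0) = 1-ρ = 0.3824
Verify: L = λW = 8.4×0.19231 = 1.6154 ✔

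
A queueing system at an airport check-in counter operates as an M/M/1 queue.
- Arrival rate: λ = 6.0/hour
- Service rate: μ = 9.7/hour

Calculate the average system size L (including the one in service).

ρ = λ/μ = 6.0/9.7 = 0.6186
For M/M/1: L = λ/(μ-λ)
L = 6.0/(9.7-6.0) = 6.0/3.70
L = 1.6216 passengers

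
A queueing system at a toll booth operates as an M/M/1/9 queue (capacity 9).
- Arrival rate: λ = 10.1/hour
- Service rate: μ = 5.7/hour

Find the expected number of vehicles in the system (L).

ρ = λ/μ = 10.1/5.7 = 1.77193
P₀ = (1-ρ)/(1-ρ^(K+1)) = (1-1.77193)/(1-1.77193^10) = -0.7719/-304.1164 = 0.002538
P_K = P₀×ρ^K = 0.0025383 × 1.77193^9 = 0.0025383 × 172.1944 = 0.4371
L = ρ[1 - (K+1)ρ^K + Kρ^(K+1)] / [(1-ρ)(1-ρ^(K+1))]
L = 1.77193 × (1 - 10×172.1944 + 9×305.1164) / ((1 - 1.77193) × (1 - 305.1164)) = 7.7374 vehicles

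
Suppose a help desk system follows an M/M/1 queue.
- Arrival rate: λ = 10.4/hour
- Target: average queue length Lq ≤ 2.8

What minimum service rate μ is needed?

For M/M/1: Lq = λ²/(μ(μ-λ))
Need Lq ≤ 2.8, i.e. μ(μ-λ) ≥ λ²/2.8
μ² - 10.4μ - 108.16/2.8 ≥ 0  →  μ² - 10.4μ - 38.62857 ≥ 0
Quadratic formula (positive root): μ = [λ + √(λ² + 4×38.62857)]/2
Discriminant: 108.16 + 4×38.62857 = 262.6743, √262.6743 = 16.2072
μ ≥ (10.4 + 16.2072)/2 = 13.3036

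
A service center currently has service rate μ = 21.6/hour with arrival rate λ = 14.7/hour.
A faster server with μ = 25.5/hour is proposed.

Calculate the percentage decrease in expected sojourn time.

System 1: ρ₁ = 14.7/21.6 = 0.6806, W₁ = 1/(21.6-14.7) = 0.14493
System 2: ρ₂ = 14.7/25.5 = 0.5765, W₂ = 1/(25.5-14.7) = 0.092593
Improvement: (W₁-W₂)/W₁ = (0.14493-0.092593)/0.14493 = 36.11%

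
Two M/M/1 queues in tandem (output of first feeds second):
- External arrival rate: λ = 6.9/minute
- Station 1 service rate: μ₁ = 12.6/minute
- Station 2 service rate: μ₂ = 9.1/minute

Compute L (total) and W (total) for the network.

By Jackson's theorem, each station behaves as independent M/M/1.
Station 1: ρ₁ = 6.9/12.6 = 0.5476, L₁ = ρ₁/(1-ρ₁) = λ/(μ₁-λ) = 6.9/5.70 = 1.2105
Station 2: ρ₂ = 6.9/9.1 = 0.7582, L₂ = ρ₂/(1-ρ₂) = λ/(μ₂-λ) = 6.9/2.20 = 3.1364
Total: L = L₁ + L₂ = 1.2105 + 3.1364 = 4.3469
W = L/λ = 4.3469/6.9 = 0.6300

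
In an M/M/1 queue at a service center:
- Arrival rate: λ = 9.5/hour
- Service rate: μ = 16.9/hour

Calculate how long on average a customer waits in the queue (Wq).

First, compute utilization: ρ = λ/μ = 9.5/16.9 = 0.5621
For M/M/1: Wq = λ/(μ(μ-λ))
Wq = 9.5/(16.9 × (16.9-9.5))
Wq = 9.5/(16.9 × 7.40)
Wq = 0.07596 hours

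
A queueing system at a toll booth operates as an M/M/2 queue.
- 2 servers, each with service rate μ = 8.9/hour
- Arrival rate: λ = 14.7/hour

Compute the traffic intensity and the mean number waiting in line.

Traffic intensity: ρ = λ/(cμ) = 14.7/(2×8.9) = 0.8258
Since ρ = 0.8258 < 1, system is stable.
Offered load a = λ/μ = cρ = 14.7/8.9 = 1.6517
P₀ = [ Σₙ₌₀^1 aⁿ/n! + a^2/(2!(1-ρ)) ]⁻¹
Σ = a^0/0! + a^1/1! = 1.0000 + 1.6517 = 2.6517
a^2/(2!(1-ρ)) = 2.7281/(2 × 0.17416) = 7.8322
P₀ = 1/(2.6517 + 7.8322) = 0.09538
Lq = P₀·a^2·ρ / (2!(1-ρ)²) = 0.095385 × 2.7281 × 0.82584 / (2 × 0.030331) = 3.5426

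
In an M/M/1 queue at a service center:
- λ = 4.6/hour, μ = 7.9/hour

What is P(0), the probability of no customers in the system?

ρ = λ/μ = 4.6/7.9 = 0.5823
P(0) = 1 - ρ = 1 - 0.5823 = 0.4177
The server is idle 41.77% of the time.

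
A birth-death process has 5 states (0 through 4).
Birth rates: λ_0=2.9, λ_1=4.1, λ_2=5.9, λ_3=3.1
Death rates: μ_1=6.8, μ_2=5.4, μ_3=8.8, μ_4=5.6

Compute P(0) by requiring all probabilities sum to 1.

Ratios P(n)/P(0) = (λ₀···λₙ₋₁)/(μ₁···μₙ):
P(1)/P(0) = (2.9)/(6.8) = 0.42647
P(2)/P(0) = (2.9×4.1)/(6.8×5.4) = 0.32380
P(3)/P(0) = (2.9×4.1×5.9)/(6.8×5.4×8.8) = 0.21709
P(4)/P(0) = (2.9×4.1×5.9×3.1)/(6.8×5.4×8.8×5.6) = 0.12018

Normalization: ∑ P(n) = 1
P(0) × (1.0000 + 0.42647 + 0.32380 + 0.21709 + 0.12018) = 1
P(0) × 2.0875 = 1
P(0) = 1/2.0875 = 0.4790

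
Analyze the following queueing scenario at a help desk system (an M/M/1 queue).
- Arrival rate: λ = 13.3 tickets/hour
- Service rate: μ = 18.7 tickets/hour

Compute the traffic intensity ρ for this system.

Server utilization: ρ = λ/μ
ρ = 13.3/18.7 = 0.7112
The server is busy 71.12% of the time.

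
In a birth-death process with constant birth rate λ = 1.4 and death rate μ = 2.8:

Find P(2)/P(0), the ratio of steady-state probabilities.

For constant rates: P(n)/P(0) = (λ/μ)^n
P(2)/P(0) = (1.4/2.8)^2 = 0.5000^2 = 0.2500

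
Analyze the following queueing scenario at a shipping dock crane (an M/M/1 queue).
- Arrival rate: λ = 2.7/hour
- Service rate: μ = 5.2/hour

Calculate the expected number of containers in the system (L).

ρ = λ/μ = 2.7/5.2 = 0.5192
For M/M/1: L = λ/(μ-λ)
L = 2.7/(5.2-2.7) = 2.7/2.50
L = 1.0800 containers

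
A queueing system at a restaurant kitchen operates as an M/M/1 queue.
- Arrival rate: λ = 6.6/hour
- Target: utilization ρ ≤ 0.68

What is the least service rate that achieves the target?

ρ = λ/μ, so μ = λ/ρ
μ ≥ 6.6/0.68 = 9.7059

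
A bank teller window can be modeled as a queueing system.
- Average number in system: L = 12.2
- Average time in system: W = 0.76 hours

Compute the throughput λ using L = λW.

Little's Law: L = λW, so λ = L/W
λ = 12.2/0.76 = 16.0526 transactions/hour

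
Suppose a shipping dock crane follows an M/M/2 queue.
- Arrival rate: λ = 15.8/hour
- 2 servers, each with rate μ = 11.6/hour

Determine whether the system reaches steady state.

Stability requires ρ = λ/(cμ) < 1
ρ = 15.8/(2 × 11.6) = 15.8/23.20 = 0.6810
Since 0.6810 < 1, the system is STABLE.
The servers are busy 68.10% of the time.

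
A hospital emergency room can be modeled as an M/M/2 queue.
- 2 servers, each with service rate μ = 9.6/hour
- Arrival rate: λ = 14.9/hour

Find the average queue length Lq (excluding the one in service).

Traffic intensity: ρ = λ/(cμ) = 14.9/(2×9.6) = 0.7760
Since ρ = 0.7760 < 1, system is stable.
Offered load a = λ/μ = cρ = 14.9/9.6 = 1.5521
P₀ = [ Σₙ₌₀^1 aⁿ/n! + a^2/(2!(1-ρ)) ]⁻¹
Σ = a^0/0! + a^1/1! = 1.0000 + 1.5521 = 2.5521
a^2/(2!(1-ρ)) = 2.4089627/(2 × 0.22395833) = 5.3781
P₀ = 1/(2.5521 + 5.3781) = 0.1261
Lq = P₀·a^2·ρ / (2!(1-ρ)²) = 0.12610 × 2.4090 × 0.77604 / (2 × 0.050157) = 2.3500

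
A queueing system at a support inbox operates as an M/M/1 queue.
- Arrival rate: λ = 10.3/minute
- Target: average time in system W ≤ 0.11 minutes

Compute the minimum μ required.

For M/M/1: W = 1/(μ-λ)
Need W ≤ 0.11, so 1/(μ-λ) ≤ 0.11
μ - λ ≥ 1/0.11 = 9.0909
μ ≥ 10.3 + 9.0909 = 19.3909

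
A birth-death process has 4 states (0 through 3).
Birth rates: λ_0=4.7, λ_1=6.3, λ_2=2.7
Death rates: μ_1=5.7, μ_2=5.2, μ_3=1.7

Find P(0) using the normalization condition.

Ratios P(n)/P(0) = (λ₀···λₙ₋₁)/(μ₁···μₙ):
P(1)/P(0) = (4.7)/(5.7) = 0.8246
P(2)/P(0) = (4.7×6.3)/(5.7×5.2) = 0.9990
P(3)/P(0) = (4.7×6.3×2.7)/(5.7×5.2×1.7) = 1.5866

Normalization: ∑ P(n) = 1
P(0) × (1.0000 + 0.8246 + 0.9990 + 1.5866) = 1
P(0) × 4.4102 = 1
P(0) = 1/4.4102 = 0.2267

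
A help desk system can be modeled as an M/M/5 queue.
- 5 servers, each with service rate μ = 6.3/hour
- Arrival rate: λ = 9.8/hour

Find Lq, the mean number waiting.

Traffic intensity: ρ = λ/(cμ) = 9.8/(5×6.3) = 0.3111
Since ρ = 0.3111 < 1, system is stable.
Offered load a = λ/μ = cρ = 9.8/6.3 = 1.5556
P₀ = [ Σₙ₌₀^4 aⁿ/n! + a^5/(5!(1-ρ)) ]⁻¹
Σ = a^0/0! + a^1/1! + a^2/2! + a^3/3! + a^4/4! = 1.000000 + 1.555556 + 1.209877 + 0.6273434 + 0.2439669 = 4.6367
a^5/(5!(1-ρ)) = 9.1081/(120 × 0.6889) = 0.1102
P₀ = 1/(4.6367 + 0.1102) = 0.2107
Lq = P₀·a^5·ρ / (5!(1-ρ)²) = 0.2107 × 9.1081 × 0.3111 / (120 × 0.4746) = 0.01048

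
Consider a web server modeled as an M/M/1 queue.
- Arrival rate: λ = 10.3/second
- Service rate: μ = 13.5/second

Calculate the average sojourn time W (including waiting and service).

First, compute utilization: ρ = λ/μ = 10.3/13.5 = 0.7630
For M/M/1: W = 1/(μ-λ)
W = 1/(13.5-10.3) = 1/3.20
W = 0.3125 seconds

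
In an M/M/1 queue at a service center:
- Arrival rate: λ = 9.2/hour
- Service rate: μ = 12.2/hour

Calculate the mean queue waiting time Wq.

First, compute utilization: ρ = λ/μ = 9.2/12.2 = 0.7541
For M/M/1: Wq = λ/(μ(μ-λ))
Wq = 9.2/(12.2 × (12.2-9.2))
Wq = 9.2/(12.2 × 3.00)
Wq = 0.2514 hours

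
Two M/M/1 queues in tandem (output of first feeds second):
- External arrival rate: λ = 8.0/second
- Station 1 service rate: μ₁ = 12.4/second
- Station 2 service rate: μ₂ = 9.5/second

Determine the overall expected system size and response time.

By Jackson's theorem, each station behaves as independent M/M/1.
Station 1: ρ₁ = 8.0/12.4 = 0.6452, L₁ = ρ₁/(1-ρ₁) = λ/(μ₁-λ) = 8.0/4.40 = 1.8182
Station 2: ρ₂ = 8.0/9.5 = 0.8421, L₂ = ρ₂/(1-ρ₂) = λ/(μ₂-λ) = 8.0/1.50 = 5.3333
Total: L = L₁ + L₂ = 1.8182 + 5.3333 = 7.1515
W = L/λ = 7.1515/8.0 = 0.8939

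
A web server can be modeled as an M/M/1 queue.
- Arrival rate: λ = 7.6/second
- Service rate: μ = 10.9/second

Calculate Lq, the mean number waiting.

ρ = λ/μ = 7.6/10.9 = 0.6972
For M/M/1: Lq = λ²/(μ(μ-λ))
Lq = 57.76/(10.9 × 3.30)
Lq = 1.6058 requests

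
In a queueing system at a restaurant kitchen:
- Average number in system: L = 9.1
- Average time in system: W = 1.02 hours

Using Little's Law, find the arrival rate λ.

Little's Law: L = λW, so λ = L/W
λ = 9.1/1.02 = 8.9216 orders/hour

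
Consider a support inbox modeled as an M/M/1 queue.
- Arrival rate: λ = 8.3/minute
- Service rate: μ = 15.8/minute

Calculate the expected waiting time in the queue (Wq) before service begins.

First, compute utilization: ρ = λ/μ = 8.3/15.8 = 0.5253
For M/M/1: Wq = λ/(μ(μ-λ))
Wq = 8.3/(15.8 × (15.8-8.3))
Wq = 8.3/(15.8 × 7.50)
Wq = 0.07004 minutes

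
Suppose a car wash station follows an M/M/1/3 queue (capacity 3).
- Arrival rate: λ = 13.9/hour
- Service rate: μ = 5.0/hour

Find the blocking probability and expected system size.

ρ = λ/μ = 13.9/5.0 = 2.7800
P₀ = (1-ρ)/(1-ρ^(K+1)) = (1-2.7800)/(1-2.7800^4) = -1.7800/-58.7282 = 0.03031
P_K = P₀×ρ^K = 0.03031 × 2.7800^3 = 0.03031 × 21.4850 = 0.6512
Blocking probability P_3 = 0.6512 (65.12%)
L = ρ[1 - (K+1)ρ^K + Kρ^(K+1)] / [(1-ρ)(1-ρ^(K+1))]
L = 2.7800 × (1 - 4×21.4850 + 3×59.7282) / ((1 - 2.7800) × (1 - 59.7282)) = 2.5063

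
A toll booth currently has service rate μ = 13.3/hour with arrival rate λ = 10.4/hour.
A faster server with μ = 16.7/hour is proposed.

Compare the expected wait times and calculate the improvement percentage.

System 1: ρ₁ = 10.4/13.3 = 0.7820, W₁ = 1/(13.3-10.4) = 0.3448
System 2: ρ₂ = 10.4/16.7 = 0.6228, W₂ = 1/(16.7-10.4) = 0.1587
Improvement: (W₁-W₂)/W₁ = (0.3448-0.1587)/0.3448 = 53.97%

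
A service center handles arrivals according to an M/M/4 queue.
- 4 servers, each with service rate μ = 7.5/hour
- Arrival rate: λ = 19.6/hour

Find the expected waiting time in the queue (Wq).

Traffic intensity: ρ = λ/(cμ) = 19.6/(4×7.5) = 0.6533
Since ρ = 0.6533 < 1, system is stable.
Offered load a = λ/μ = cρ = 19.6/7.5 = 2.6133
P₀ = [ Σₙ₌₀^3 aⁿ/n! + a^4/(4!(1-ρ)) ]⁻¹
Σ = a^0/0! + a^1/1! + a^2/2! + a^3/3! = 1.0000 + 2.6133 + 3.4148 + 2.9746 = 10.0027
a^4/(4!(1-ρ)) = 46.6422/(24 × 0.34667) = 5.6060
P₀ = 1/(10.0027 + 5.6060) = 0.06407
Lq = P₀·a^4·ρ / (4!(1-ρ)²) = 0.064067 × 46.6422 × 0.65333 / (24 × 0.12018) = 0.6769
Wq = Lq/λ = 0.67688/19.6 = 0.03453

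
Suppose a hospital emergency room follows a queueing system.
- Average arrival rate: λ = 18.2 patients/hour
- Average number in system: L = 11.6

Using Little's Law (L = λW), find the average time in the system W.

Little's Law: L = λW, so W = L/λ
W = 11.6/18.2 = 0.6374 hours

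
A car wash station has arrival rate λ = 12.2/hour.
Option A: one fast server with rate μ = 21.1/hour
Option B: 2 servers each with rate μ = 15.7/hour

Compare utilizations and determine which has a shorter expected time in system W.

Option A: single server μ = 21.1 (M/M/1)
  ρ_A = 12.2/21.1 = 0.5782
  W_A = 1/(μ-λ) = 1/(21.1-12.2) = 1/8.90 = 0.1124

Option B: 2 servers μ = 15.7 (M/M/2)
  ρ_B = λ/(cμ) = 12.2/(2×15.7) = 0.3885
  Offered load a = λ/μ = cρ = 12.2/15.7 = 0.7771
  P₀ = [ Σₙ₌₀^1 aⁿ/n! + a^2/(2!(1-ρ)) ]⁻¹
  Σ = a^0/0! + a^1/1! = 1.0000 + 0.7771 = 1.7771
  a^2/(2!(1-ρ)) = 0.60384/(2 × 0.61146) = 0.4938
  P₀ = 1/(1.7771 + 0.4938) = 0.4404
  Lq = P₀·a^2·ρ / (2!(1-ρ)²) = 0.44037 × 0.60384 × 0.38854 / (2 × 0.37389) = 0.1382
  Wq_B = Lq/λ = 0.13816/12.2 = 0.011325
  W_B = Wq_B + 1/μ = 0.011325 + 0.063694 = 0.07502

Since W_B = 0.07502 < W_A = 0.1124, Option B (multiple servers) has the shorter time in system.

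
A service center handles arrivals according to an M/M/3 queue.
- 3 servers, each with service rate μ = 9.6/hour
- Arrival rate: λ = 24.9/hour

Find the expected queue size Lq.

Traffic intensity: ρ = λ/(cμ) = 24.9/(3×9.6) = 0.8646
Since ρ = 0.8646 < 1, system is stable.
Offered load a = λ/μ = cρ = 24.9/9.6 = 2.5938
P₀ = [ Σₙ₌₀^2 aⁿ/n! + a^3/(3!(1-ρ)) ]⁻¹
Σ = a^0/0! + a^1/1! + a^2/2! = 1.00000 + 2.59375 + 3.36377 = 6.9575
a^3/(3!(1-ρ)) = 17.4496/(6 × 0.135417) = 21.4764
P₀ = 1/(6.9575 + 21.4764) = 0.03517
Lq = P₀·a^3·ρ / (3!(1-ρ)²) = 0.0351693 × 17.4496 × 0.864583 / (6 × 0.0183377) = 4.8224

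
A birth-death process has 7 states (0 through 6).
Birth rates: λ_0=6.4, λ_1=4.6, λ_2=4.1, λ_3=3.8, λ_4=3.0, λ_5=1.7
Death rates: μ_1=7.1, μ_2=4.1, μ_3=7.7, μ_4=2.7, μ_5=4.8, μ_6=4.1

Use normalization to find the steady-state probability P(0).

Ratios P(n)/P(0) = (λ₀···λₙ₋₁)/(μ₁···μₙ):
P(1)/P(0) = (6.4)/(7.1) = 0.9014
P(2)/P(0) = (6.4×4.6)/(7.1×4.1) = 1.0113
P(3)/P(0) = (6.4×4.6×4.1)/(7.1×4.1×7.7) = 0.5385
P(4)/P(0) = (6.4×4.6×4.1×3.8)/(7.1×4.1×7.7×2.7) = 0.7579
P(5)/P(0) = (6.4×4.6×4.1×3.8×3.0)/(7.1×4.1×7.7×2.7×4.8) = 0.4737
P(6)/P(0) = (6.4×4.6×4.1×3.8×3.0×1.7)/(7.1×4.1×7.7×2.7×4.8×4.1) = 0.1964

Normalization: ∑ P(n) = 1
P(0) × (1.0000 + 0.9014 + 1.0113 + 0.5385 + 0.7579 + 0.4737 + 0.1964) = 1
P(0) × 4.8792 = 1
P(0) = 1/4.8792 = 0.2050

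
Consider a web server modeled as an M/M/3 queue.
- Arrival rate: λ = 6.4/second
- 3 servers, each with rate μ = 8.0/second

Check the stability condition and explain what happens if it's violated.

Stability requires ρ = λ/(cμ) < 1
ρ = 6.4/(3 × 8.0) = 6.4/24.00 = 0.2667
Since 0.2667 < 1, the system is STABLE.
The servers are busy 26.67% of the time.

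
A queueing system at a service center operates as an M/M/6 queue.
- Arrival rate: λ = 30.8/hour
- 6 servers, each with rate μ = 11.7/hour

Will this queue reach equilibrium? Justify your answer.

Stability requires ρ = λ/(cμ) < 1
ρ = 30.8/(6 × 11.7) = 30.8/70.20 = 0.4387
Since 0.4387 < 1, the system is STABLE.
The servers are busy 43.87% of the time.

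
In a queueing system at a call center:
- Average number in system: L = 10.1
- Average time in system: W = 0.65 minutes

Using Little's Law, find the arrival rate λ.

Little's Law: L = λW, so λ = L/W
λ = 10.1/0.65 = 15.5385 calls/minute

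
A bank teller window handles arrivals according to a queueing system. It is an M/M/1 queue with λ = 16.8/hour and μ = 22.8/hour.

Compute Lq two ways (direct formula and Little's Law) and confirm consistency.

Method 1 (direct): Lq = λ²/(μ(μ-λ)) = 282.24/(22.8 × 6.00) = 2.0632

Method 2 (Little's Law):
W = 1/(μ-λ) = 1/6.00 = 0.16667
Wq = W - 1/μ = 0.16667 - 0.043860 = 0.12281
Lq = λWq = 16.8 × 0.12281 = 2.0632 ✔ (matches Method 1)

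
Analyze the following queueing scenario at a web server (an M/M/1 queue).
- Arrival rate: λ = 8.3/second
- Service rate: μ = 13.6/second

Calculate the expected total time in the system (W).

First, compute utilization: ρ = λ/μ = 8.3/13.6 = 0.6103
For M/M/1: W = 1/(μ-λ)
W = 1/(13.6-8.3) = 1/5.30
W = 0.1887 seconds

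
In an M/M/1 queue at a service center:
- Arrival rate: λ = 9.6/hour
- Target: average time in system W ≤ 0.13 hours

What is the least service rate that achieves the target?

For M/M/1: W = 1/(μ-λ)
Need W ≤ 0.13, so 1/(μ-λ) ≤ 0.13
μ - λ ≥ 1/0.13 = 7.6923
μ ≥ 9.6 + 7.6923 = 17.2923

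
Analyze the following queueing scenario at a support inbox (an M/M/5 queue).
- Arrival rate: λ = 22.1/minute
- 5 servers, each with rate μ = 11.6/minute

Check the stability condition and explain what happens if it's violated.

Stability requires ρ = λ/(cμ) < 1
ρ = 22.1/(5 × 11.6) = 22.1/58.00 = 0.3810
Since 0.3810 < 1, the system is STABLE.
The servers are busy 38.10% of the time.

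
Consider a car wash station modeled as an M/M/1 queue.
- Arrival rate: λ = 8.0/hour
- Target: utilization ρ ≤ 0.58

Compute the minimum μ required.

ρ = λ/μ, so μ = λ/ρ
μ ≥ 8.0/0.58 = 13.7931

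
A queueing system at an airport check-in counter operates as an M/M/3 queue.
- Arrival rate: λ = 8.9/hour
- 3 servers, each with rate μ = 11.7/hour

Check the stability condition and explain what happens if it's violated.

Stability requires ρ = λ/(cμ) < 1
ρ = 8.9/(3 × 11.7) = 8.9/35.10 = 0.2536
Since 0.2536 < 1, the system is STABLE.
The servers are busy 25.36% of the time.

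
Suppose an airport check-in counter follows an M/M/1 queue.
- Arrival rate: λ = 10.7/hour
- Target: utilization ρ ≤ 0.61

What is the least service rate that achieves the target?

ρ = λ/μ, so μ = λ/ρ
μ ≥ 10.7/0.61 = 17.5410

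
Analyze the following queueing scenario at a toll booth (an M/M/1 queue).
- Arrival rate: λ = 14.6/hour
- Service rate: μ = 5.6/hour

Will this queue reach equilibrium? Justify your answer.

Stability requires ρ = λ/(cμ) < 1
ρ = 14.6/(1 × 5.6) = 14.6/5.60 = 2.6071
Since 2.6071 ≥ 1, the system is UNSTABLE.
Queue grows without bound. Need μ > λ = 14.6.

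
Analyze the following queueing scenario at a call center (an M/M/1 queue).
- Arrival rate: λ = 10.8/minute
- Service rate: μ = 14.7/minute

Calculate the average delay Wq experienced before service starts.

First, compute utilization: ρ = λ/μ = 10.8/14.7 = 0.7347
For M/M/1: Wq = λ/(μ(μ-λ))
Wq = 10.8/(14.7 × (14.7-10.8))
Wq = 10.8/(14.7 × 3.90)
Wq = 0.1884 minutes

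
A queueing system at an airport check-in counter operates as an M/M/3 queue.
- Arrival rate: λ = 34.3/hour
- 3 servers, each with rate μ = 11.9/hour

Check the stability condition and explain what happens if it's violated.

Stability requires ρ = λ/(cμ) < 1
ρ = 34.3/(3 × 11.9) = 34.3/35.70 = 0.9608
Since 0.9608 < 1, the system is STABLE.
The servers are busy 96.08% of the time.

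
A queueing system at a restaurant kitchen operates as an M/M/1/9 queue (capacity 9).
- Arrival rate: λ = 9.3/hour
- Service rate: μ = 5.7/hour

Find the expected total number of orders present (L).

ρ = λ/μ = 9.3/5.7 = 1.63158
P₀ = (1-ρ)/(1-ρ^(K+1)) = (1-1.63158)/(1-1.63158^10) = -0.6316/-132.6853 = 0.004760
P_K = P₀×ρ^K = 0.004760 × 1.63158^9 = 0.004760 × 81.9361 = 0.3900
L = ρ[1 - (K+1)ρ^K + Kρ^(K+1)] / [(1-ρ)(1-ρ^(K+1))]
L = 1.63158 × (1 - 10×81.9361 + 9×133.6853) / ((1 - 1.63158) × (1 - 133.6853)) = 7.4920 orders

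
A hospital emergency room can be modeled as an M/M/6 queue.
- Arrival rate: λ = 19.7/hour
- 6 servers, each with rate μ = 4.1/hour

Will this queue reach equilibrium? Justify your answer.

Stability requires ρ = λ/(cμ) < 1
ρ = 19.7/(6 × 4.1) = 19.7/24.60 = 0.8008
Since 0.8008 < 1, the system is STABLE.
The servers are busy 80.08% of the time.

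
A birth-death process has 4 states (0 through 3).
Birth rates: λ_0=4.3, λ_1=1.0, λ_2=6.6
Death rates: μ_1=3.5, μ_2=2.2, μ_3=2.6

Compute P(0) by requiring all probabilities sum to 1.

Ratios P(n)/P(0) = (λ₀···λₙ₋₁)/(μ₁···μₙ):
P(1)/P(0) = (4.3)/(3.5) = 1.2286
P(2)/P(0) = (4.3×1.0)/(3.5×2.2) = 0.5584
P(3)/P(0) = (4.3×1.0×6.6)/(3.5×2.2×2.6) = 1.4176

Normalization: ∑ P(n) = 1
P(0) × (1.0000 + 1.2286 + 0.5584 + 1.4176) = 1
P(0) × 4.2046 = 1
P(0) = 1/4.2046 = 0.2378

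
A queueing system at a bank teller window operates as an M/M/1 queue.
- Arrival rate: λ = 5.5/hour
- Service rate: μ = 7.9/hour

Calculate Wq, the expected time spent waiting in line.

First, compute utilization: ρ = λ/μ = 5.5/7.9 = 0.6962
For M/M/1: Wq = λ/(μ(μ-λ))
Wq = 5.5/(7.9 × (7.9-5.5))
Wq = 5.5/(7.9 × 2.40)
Wq = 0.2901 hours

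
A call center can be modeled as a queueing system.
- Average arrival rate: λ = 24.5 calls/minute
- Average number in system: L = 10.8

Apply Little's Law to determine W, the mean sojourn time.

Little's Law: L = λW, so W = L/λ
W = 10.8/24.5 = 0.4408 minutes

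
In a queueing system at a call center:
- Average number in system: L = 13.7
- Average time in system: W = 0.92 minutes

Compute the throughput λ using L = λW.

Little's Law: L = λW, so λ = L/W
λ = 13.7/0.92 = 14.8913 calls/minute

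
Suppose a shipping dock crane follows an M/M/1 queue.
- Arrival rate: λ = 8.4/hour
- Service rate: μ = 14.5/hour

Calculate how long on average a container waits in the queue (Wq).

First, compute utilization: ρ = λ/μ = 8.4/14.5 = 0.5793
For M/M/1: Wq = λ/(μ(μ-λ))
Wq = 8.4/(14.5 × (14.5-8.4))
Wq = 8.4/(14.5 × 6.10)
Wq = 0.09497 hours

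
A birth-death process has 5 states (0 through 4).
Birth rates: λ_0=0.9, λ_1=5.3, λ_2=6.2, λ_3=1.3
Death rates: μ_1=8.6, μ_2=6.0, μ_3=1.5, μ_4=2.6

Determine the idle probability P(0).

Ratios P(n)/P(0) = (λ₀···λₙ₋₁)/(μ₁···μₙ):
P(1)/P(0) = (0.9)/(8.6) = 0.1047
P(2)/P(0) = (0.9×5.3)/(8.6×6.0) = 0.09244
P(3)/P(0) = (0.9×5.3×6.2)/(8.6×6.0×1.5) = 0.3821
P(4)/P(0) = (0.9×5.3×6.2×1.3)/(8.6×6.0×1.5×2.6) = 0.1910

Normalization: ∑ P(n) = 1
P(0) × (1.0000 + 0.1047 + 0.09244 + 0.3821 + 0.1910) = 1
P(0) × 1.7702 = 1
P(0) = 1/1.7702 = 0.5649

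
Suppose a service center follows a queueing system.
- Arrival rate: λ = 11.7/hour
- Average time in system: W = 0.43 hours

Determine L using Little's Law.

Little's Law: L = λW
L = 11.7 × 0.43 = 5.0310 customers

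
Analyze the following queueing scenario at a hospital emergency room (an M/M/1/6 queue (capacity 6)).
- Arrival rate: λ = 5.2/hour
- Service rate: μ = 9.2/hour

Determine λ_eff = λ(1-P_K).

ρ = λ/μ = 5.2/9.2 = 0.56522
P₀ = (1-ρ)/(1-ρ^(K+1)) = (1-0.56522)/(1-0.56522^7) = 0.43478/0.98157 = 0.4429
P_K = P₀×ρ^K = 0.4429 × 0.56522^6 = 0.4429 × 0.03261 = 0.01444
λ_eff = λ(1-P_K) = 5.2 × (1 - 0.01444) = 5.2 × 0.98556 = 5.1249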